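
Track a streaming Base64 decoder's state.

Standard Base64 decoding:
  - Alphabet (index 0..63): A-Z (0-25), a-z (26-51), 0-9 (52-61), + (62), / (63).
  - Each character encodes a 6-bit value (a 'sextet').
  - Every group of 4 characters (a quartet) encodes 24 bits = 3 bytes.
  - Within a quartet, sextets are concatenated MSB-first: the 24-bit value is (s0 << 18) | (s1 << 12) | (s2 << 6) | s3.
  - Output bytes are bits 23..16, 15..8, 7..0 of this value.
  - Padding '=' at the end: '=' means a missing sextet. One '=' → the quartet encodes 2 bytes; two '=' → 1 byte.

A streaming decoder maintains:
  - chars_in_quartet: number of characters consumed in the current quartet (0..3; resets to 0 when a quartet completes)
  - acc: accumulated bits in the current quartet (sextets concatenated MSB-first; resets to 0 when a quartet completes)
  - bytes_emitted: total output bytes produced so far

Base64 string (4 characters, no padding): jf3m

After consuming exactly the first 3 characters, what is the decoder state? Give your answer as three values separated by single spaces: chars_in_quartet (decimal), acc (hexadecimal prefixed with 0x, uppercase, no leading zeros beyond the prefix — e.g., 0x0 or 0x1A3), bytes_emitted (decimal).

Answer: 3 0x237F7 0

Derivation:
After char 0 ('j'=35): chars_in_quartet=1 acc=0x23 bytes_emitted=0
After char 1 ('f'=31): chars_in_quartet=2 acc=0x8DF bytes_emitted=0
After char 2 ('3'=55): chars_in_quartet=3 acc=0x237F7 bytes_emitted=0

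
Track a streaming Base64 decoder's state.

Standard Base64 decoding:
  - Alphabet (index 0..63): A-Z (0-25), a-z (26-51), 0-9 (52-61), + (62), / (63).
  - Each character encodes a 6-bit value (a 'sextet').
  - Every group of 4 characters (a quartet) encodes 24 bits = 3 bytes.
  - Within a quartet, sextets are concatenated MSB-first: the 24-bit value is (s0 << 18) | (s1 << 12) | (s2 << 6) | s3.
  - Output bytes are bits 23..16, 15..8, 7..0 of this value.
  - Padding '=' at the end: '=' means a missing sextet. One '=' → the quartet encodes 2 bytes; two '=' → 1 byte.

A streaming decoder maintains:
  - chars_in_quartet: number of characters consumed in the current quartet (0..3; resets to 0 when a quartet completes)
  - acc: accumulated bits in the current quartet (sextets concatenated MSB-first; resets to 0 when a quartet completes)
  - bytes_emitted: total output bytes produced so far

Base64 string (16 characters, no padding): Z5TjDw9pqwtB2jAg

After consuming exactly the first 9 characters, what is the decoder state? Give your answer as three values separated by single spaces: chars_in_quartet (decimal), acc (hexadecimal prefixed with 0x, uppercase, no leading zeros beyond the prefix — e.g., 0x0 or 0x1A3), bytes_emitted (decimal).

Answer: 1 0x2A 6

Derivation:
After char 0 ('Z'=25): chars_in_quartet=1 acc=0x19 bytes_emitted=0
After char 1 ('5'=57): chars_in_quartet=2 acc=0x679 bytes_emitted=0
After char 2 ('T'=19): chars_in_quartet=3 acc=0x19E53 bytes_emitted=0
After char 3 ('j'=35): chars_in_quartet=4 acc=0x6794E3 -> emit 67 94 E3, reset; bytes_emitted=3
After char 4 ('D'=3): chars_in_quartet=1 acc=0x3 bytes_emitted=3
After char 5 ('w'=48): chars_in_quartet=2 acc=0xF0 bytes_emitted=3
After char 6 ('9'=61): chars_in_quartet=3 acc=0x3C3D bytes_emitted=3
After char 7 ('p'=41): chars_in_quartet=4 acc=0xF0F69 -> emit 0F 0F 69, reset; bytes_emitted=6
After char 8 ('q'=42): chars_in_quartet=1 acc=0x2A bytes_emitted=6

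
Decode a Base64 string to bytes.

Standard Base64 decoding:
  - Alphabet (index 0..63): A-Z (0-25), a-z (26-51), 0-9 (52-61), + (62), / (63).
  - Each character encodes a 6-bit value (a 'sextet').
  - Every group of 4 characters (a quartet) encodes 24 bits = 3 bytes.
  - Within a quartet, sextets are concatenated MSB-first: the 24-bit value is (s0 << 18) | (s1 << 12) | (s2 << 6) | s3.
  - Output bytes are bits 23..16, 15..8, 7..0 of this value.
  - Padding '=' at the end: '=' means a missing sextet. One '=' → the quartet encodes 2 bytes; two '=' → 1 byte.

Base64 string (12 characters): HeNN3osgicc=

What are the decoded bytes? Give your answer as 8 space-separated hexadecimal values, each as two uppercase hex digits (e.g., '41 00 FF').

After char 0 ('H'=7): chars_in_quartet=1 acc=0x7 bytes_emitted=0
After char 1 ('e'=30): chars_in_quartet=2 acc=0x1DE bytes_emitted=0
After char 2 ('N'=13): chars_in_quartet=3 acc=0x778D bytes_emitted=0
After char 3 ('N'=13): chars_in_quartet=4 acc=0x1DE34D -> emit 1D E3 4D, reset; bytes_emitted=3
After char 4 ('3'=55): chars_in_quartet=1 acc=0x37 bytes_emitted=3
After char 5 ('o'=40): chars_in_quartet=2 acc=0xDE8 bytes_emitted=3
After char 6 ('s'=44): chars_in_quartet=3 acc=0x37A2C bytes_emitted=3
After char 7 ('g'=32): chars_in_quartet=4 acc=0xDE8B20 -> emit DE 8B 20, reset; bytes_emitted=6
After char 8 ('i'=34): chars_in_quartet=1 acc=0x22 bytes_emitted=6
After char 9 ('c'=28): chars_in_quartet=2 acc=0x89C bytes_emitted=6
After char 10 ('c'=28): chars_in_quartet=3 acc=0x2271C bytes_emitted=6
Padding '=': partial quartet acc=0x2271C -> emit 89 C7; bytes_emitted=8

Answer: 1D E3 4D DE 8B 20 89 C7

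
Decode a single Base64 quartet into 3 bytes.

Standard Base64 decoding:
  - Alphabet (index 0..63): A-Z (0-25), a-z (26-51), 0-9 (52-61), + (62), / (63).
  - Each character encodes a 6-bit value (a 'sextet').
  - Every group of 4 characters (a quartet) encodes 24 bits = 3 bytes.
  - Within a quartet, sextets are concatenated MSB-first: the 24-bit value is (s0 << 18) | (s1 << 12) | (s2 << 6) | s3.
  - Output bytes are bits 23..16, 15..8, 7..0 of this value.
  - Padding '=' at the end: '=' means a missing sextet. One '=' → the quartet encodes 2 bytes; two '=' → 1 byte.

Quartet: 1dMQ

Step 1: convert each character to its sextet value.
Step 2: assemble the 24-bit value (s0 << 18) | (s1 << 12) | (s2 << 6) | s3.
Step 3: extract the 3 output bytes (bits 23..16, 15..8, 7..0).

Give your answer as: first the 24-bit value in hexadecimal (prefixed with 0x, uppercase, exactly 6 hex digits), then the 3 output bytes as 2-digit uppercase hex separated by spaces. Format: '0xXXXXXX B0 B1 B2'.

Sextets: 1=53, d=29, M=12, Q=16
24-bit: (53<<18) | (29<<12) | (12<<6) | 16
      = 0xD40000 | 0x01D000 | 0x000300 | 0x000010
      = 0xD5D310
Bytes: (v>>16)&0xFF=D5, (v>>8)&0xFF=D3, v&0xFF=10

Answer: 0xD5D310 D5 D3 10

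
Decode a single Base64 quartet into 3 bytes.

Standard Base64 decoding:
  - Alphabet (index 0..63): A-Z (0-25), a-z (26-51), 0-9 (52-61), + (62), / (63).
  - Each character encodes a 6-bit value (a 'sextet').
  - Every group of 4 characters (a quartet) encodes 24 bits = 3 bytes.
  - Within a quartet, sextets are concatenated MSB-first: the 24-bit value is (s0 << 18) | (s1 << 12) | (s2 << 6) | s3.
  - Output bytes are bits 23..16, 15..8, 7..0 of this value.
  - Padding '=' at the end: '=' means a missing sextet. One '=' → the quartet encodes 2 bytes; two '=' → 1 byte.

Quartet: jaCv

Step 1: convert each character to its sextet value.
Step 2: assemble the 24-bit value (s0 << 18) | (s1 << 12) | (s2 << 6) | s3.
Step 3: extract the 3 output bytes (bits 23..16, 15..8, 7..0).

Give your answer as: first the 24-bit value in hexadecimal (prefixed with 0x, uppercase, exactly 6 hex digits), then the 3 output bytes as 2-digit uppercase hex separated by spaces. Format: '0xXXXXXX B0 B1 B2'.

Answer: 0x8DA0AF 8D A0 AF

Derivation:
Sextets: j=35, a=26, C=2, v=47
24-bit: (35<<18) | (26<<12) | (2<<6) | 47
      = 0x8C0000 | 0x01A000 | 0x000080 | 0x00002F
      = 0x8DA0AF
Bytes: (v>>16)&0xFF=8D, (v>>8)&0xFF=A0, v&0xFF=AF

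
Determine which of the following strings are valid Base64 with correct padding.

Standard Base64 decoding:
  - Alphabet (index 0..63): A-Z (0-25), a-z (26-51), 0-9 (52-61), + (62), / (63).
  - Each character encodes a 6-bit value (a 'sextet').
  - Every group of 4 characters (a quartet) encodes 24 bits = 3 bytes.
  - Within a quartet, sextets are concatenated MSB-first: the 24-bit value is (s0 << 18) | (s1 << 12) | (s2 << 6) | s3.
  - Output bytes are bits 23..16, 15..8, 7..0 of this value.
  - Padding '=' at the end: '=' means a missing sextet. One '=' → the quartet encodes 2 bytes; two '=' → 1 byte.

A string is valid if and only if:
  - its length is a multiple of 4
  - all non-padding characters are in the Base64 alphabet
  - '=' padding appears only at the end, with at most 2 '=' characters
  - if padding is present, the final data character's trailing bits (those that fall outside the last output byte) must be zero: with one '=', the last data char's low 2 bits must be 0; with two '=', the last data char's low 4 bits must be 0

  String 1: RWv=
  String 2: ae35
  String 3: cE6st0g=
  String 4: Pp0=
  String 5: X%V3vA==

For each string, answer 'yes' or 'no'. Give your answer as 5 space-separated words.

String 1: 'RWv=' → invalid (bad trailing bits)
String 2: 'ae35' → valid
String 3: 'cE6st0g=' → valid
String 4: 'Pp0=' → valid
String 5: 'X%V3vA==' → invalid (bad char(s): ['%'])

Answer: no yes yes yes no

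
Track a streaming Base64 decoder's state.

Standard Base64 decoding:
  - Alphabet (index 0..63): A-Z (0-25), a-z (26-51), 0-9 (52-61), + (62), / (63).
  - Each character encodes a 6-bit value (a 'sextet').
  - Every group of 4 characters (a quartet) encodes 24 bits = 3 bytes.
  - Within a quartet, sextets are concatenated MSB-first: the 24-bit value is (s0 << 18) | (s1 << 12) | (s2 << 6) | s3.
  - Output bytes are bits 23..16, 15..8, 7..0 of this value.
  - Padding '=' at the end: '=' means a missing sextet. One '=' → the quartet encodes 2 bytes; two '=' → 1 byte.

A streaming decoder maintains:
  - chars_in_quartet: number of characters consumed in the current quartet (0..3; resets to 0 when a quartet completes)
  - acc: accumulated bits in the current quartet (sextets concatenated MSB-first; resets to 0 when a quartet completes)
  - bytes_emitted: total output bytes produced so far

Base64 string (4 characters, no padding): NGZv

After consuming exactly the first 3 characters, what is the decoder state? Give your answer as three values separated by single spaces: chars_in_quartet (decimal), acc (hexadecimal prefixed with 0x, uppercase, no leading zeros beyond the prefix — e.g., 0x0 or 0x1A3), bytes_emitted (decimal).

After char 0 ('N'=13): chars_in_quartet=1 acc=0xD bytes_emitted=0
After char 1 ('G'=6): chars_in_quartet=2 acc=0x346 bytes_emitted=0
After char 2 ('Z'=25): chars_in_quartet=3 acc=0xD199 bytes_emitted=0

Answer: 3 0xD199 0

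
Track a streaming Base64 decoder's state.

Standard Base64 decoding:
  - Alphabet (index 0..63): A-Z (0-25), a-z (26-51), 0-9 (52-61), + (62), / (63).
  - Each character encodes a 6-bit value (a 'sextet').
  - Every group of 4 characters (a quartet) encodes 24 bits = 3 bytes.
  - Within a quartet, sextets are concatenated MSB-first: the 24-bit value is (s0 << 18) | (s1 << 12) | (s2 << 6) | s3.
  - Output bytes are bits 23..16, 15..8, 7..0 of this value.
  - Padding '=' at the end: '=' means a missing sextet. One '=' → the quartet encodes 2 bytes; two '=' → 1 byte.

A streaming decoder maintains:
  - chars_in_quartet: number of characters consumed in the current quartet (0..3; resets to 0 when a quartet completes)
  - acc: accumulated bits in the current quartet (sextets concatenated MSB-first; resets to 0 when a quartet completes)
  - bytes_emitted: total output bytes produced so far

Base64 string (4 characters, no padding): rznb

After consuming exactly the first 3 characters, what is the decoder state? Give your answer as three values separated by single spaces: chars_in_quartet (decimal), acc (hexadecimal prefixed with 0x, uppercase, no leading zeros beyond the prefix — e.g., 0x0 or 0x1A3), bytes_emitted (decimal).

Answer: 3 0x2BCE7 0

Derivation:
After char 0 ('r'=43): chars_in_quartet=1 acc=0x2B bytes_emitted=0
After char 1 ('z'=51): chars_in_quartet=2 acc=0xAF3 bytes_emitted=0
After char 2 ('n'=39): chars_in_quartet=3 acc=0x2BCE7 bytes_emitted=0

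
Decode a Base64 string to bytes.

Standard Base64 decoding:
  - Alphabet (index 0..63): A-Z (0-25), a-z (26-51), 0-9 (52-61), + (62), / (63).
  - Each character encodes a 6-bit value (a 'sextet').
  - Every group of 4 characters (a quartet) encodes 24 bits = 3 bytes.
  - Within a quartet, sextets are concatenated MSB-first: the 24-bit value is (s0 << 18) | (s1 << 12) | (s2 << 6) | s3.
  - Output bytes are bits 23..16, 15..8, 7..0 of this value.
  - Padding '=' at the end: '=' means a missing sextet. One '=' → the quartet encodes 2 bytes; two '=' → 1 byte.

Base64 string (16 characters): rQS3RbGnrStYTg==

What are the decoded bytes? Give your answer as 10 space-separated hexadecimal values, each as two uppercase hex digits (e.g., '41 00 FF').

After char 0 ('r'=43): chars_in_quartet=1 acc=0x2B bytes_emitted=0
After char 1 ('Q'=16): chars_in_quartet=2 acc=0xAD0 bytes_emitted=0
After char 2 ('S'=18): chars_in_quartet=3 acc=0x2B412 bytes_emitted=0
After char 3 ('3'=55): chars_in_quartet=4 acc=0xAD04B7 -> emit AD 04 B7, reset; bytes_emitted=3
After char 4 ('R'=17): chars_in_quartet=1 acc=0x11 bytes_emitted=3
After char 5 ('b'=27): chars_in_quartet=2 acc=0x45B bytes_emitted=3
After char 6 ('G'=6): chars_in_quartet=3 acc=0x116C6 bytes_emitted=3
After char 7 ('n'=39): chars_in_quartet=4 acc=0x45B1A7 -> emit 45 B1 A7, reset; bytes_emitted=6
After char 8 ('r'=43): chars_in_quartet=1 acc=0x2B bytes_emitted=6
After char 9 ('S'=18): chars_in_quartet=2 acc=0xAD2 bytes_emitted=6
After char 10 ('t'=45): chars_in_quartet=3 acc=0x2B4AD bytes_emitted=6
After char 11 ('Y'=24): chars_in_quartet=4 acc=0xAD2B58 -> emit AD 2B 58, reset; bytes_emitted=9
After char 12 ('T'=19): chars_in_quartet=1 acc=0x13 bytes_emitted=9
After char 13 ('g'=32): chars_in_quartet=2 acc=0x4E0 bytes_emitted=9
Padding '==': partial quartet acc=0x4E0 -> emit 4E; bytes_emitted=10

Answer: AD 04 B7 45 B1 A7 AD 2B 58 4E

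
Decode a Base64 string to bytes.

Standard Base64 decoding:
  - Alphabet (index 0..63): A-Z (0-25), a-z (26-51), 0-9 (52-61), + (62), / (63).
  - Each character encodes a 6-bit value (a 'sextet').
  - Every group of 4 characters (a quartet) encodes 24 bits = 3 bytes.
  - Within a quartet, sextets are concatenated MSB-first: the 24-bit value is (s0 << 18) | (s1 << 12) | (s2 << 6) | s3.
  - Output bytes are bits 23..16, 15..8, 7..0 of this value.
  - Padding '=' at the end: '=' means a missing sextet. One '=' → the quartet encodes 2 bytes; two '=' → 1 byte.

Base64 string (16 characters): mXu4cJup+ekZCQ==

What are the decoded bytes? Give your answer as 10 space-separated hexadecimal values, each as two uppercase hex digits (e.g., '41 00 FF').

After char 0 ('m'=38): chars_in_quartet=1 acc=0x26 bytes_emitted=0
After char 1 ('X'=23): chars_in_quartet=2 acc=0x997 bytes_emitted=0
After char 2 ('u'=46): chars_in_quartet=3 acc=0x265EE bytes_emitted=0
After char 3 ('4'=56): chars_in_quartet=4 acc=0x997BB8 -> emit 99 7B B8, reset; bytes_emitted=3
After char 4 ('c'=28): chars_in_quartet=1 acc=0x1C bytes_emitted=3
After char 5 ('J'=9): chars_in_quartet=2 acc=0x709 bytes_emitted=3
After char 6 ('u'=46): chars_in_quartet=3 acc=0x1C26E bytes_emitted=3
After char 7 ('p'=41): chars_in_quartet=4 acc=0x709BA9 -> emit 70 9B A9, reset; bytes_emitted=6
After char 8 ('+'=62): chars_in_quartet=1 acc=0x3E bytes_emitted=6
After char 9 ('e'=30): chars_in_quartet=2 acc=0xF9E bytes_emitted=6
After char 10 ('k'=36): chars_in_quartet=3 acc=0x3E7A4 bytes_emitted=6
After char 11 ('Z'=25): chars_in_quartet=4 acc=0xF9E919 -> emit F9 E9 19, reset; bytes_emitted=9
After char 12 ('C'=2): chars_in_quartet=1 acc=0x2 bytes_emitted=9
After char 13 ('Q'=16): chars_in_quartet=2 acc=0x90 bytes_emitted=9
Padding '==': partial quartet acc=0x90 -> emit 09; bytes_emitted=10

Answer: 99 7B B8 70 9B A9 F9 E9 19 09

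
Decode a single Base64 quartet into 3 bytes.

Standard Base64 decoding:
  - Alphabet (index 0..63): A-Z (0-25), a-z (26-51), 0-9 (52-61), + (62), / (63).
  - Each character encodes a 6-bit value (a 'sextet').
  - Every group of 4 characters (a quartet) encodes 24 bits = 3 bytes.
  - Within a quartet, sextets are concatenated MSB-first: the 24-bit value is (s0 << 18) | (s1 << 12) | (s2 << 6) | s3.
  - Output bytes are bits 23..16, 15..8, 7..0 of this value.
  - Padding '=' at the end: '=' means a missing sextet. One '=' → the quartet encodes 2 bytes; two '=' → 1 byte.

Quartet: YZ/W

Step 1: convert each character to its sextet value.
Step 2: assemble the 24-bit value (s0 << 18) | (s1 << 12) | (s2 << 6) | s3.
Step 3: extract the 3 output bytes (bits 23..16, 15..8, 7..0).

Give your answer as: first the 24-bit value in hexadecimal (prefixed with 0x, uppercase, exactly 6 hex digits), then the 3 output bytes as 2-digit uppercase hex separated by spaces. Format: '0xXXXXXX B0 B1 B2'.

Sextets: Y=24, Z=25, /=63, W=22
24-bit: (24<<18) | (25<<12) | (63<<6) | 22
      = 0x600000 | 0x019000 | 0x000FC0 | 0x000016
      = 0x619FD6
Bytes: (v>>16)&0xFF=61, (v>>8)&0xFF=9F, v&0xFF=D6

Answer: 0x619FD6 61 9F D6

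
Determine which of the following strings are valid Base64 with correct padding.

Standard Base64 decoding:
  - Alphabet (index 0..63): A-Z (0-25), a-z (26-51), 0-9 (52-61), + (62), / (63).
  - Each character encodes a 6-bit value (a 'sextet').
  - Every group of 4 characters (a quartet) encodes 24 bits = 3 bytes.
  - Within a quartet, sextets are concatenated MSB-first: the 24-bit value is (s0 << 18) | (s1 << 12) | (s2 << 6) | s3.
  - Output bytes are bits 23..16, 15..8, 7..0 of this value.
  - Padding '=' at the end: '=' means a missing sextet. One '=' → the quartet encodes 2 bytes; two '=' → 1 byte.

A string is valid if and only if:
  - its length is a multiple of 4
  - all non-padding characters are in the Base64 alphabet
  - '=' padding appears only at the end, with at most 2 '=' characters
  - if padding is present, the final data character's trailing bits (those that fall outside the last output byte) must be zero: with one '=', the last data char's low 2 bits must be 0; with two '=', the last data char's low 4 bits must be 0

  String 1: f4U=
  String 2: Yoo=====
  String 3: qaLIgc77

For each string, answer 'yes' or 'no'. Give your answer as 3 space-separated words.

Answer: yes no yes

Derivation:
String 1: 'f4U=' → valid
String 2: 'Yoo=====' → invalid (5 pad chars (max 2))
String 3: 'qaLIgc77' → valid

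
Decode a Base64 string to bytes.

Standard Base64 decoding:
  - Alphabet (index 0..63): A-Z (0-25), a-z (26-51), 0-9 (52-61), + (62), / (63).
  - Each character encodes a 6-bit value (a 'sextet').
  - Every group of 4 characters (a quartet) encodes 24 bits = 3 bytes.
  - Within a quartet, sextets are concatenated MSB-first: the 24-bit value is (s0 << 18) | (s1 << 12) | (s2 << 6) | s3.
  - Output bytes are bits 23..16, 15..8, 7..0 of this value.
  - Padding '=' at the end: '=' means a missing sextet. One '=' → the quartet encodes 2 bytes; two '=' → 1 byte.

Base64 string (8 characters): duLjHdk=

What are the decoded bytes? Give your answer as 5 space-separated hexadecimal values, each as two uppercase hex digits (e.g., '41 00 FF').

Answer: 76 E2 E3 1D D9

Derivation:
After char 0 ('d'=29): chars_in_quartet=1 acc=0x1D bytes_emitted=0
After char 1 ('u'=46): chars_in_quartet=2 acc=0x76E bytes_emitted=0
After char 2 ('L'=11): chars_in_quartet=3 acc=0x1DB8B bytes_emitted=0
After char 3 ('j'=35): chars_in_quartet=4 acc=0x76E2E3 -> emit 76 E2 E3, reset; bytes_emitted=3
After char 4 ('H'=7): chars_in_quartet=1 acc=0x7 bytes_emitted=3
After char 5 ('d'=29): chars_in_quartet=2 acc=0x1DD bytes_emitted=3
After char 6 ('k'=36): chars_in_quartet=3 acc=0x7764 bytes_emitted=3
Padding '=': partial quartet acc=0x7764 -> emit 1D D9; bytes_emitted=5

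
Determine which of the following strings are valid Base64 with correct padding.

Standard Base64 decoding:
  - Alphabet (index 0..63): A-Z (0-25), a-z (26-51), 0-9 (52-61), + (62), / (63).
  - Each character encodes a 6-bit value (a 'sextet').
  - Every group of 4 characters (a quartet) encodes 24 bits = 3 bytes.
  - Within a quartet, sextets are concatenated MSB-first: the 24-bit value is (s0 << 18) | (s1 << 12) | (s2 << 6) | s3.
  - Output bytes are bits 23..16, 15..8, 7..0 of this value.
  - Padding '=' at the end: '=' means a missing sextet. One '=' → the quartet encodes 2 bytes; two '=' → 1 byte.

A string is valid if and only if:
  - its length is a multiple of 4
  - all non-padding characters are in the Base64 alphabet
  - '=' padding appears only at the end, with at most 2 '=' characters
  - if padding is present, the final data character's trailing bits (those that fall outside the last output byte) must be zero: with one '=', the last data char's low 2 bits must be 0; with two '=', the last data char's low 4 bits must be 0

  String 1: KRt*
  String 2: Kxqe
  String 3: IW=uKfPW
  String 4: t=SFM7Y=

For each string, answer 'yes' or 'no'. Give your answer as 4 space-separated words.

String 1: 'KRt*' → invalid (bad char(s): ['*'])
String 2: 'Kxqe' → valid
String 3: 'IW=uKfPW' → invalid (bad char(s): ['=']; '=' in middle)
String 4: 't=SFM7Y=' → invalid (bad char(s): ['=']; '=' in middle)

Answer: no yes no no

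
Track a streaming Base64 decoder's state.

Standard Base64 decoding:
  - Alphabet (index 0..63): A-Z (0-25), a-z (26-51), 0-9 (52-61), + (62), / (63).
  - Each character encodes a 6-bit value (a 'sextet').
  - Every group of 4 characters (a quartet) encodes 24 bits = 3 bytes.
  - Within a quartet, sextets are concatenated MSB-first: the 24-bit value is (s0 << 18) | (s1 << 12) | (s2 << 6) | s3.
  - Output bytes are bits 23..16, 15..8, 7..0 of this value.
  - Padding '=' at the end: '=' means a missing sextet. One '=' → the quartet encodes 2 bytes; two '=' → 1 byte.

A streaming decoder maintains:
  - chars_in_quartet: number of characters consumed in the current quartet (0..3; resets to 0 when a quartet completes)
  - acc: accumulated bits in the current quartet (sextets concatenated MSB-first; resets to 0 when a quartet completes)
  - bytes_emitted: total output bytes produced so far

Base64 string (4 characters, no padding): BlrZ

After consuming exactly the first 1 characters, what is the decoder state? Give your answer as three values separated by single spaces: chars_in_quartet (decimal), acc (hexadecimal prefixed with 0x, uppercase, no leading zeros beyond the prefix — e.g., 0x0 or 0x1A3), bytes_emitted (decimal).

Answer: 1 0x1 0

Derivation:
After char 0 ('B'=1): chars_in_quartet=1 acc=0x1 bytes_emitted=0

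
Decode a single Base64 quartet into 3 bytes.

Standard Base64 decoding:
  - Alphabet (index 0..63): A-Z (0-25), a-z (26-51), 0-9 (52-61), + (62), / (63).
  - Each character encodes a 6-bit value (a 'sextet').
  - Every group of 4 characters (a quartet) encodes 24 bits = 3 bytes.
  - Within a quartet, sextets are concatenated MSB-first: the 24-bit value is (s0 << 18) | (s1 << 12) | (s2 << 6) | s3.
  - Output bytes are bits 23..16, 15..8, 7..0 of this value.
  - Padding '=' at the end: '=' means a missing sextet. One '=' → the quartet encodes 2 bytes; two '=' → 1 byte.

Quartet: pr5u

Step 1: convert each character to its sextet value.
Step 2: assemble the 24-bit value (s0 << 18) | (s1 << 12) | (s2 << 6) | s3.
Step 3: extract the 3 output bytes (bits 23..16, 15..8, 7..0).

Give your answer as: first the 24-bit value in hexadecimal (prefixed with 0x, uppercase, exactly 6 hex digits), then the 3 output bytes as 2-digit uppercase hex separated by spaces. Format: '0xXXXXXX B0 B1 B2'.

Answer: 0xA6BE6E A6 BE 6E

Derivation:
Sextets: p=41, r=43, 5=57, u=46
24-bit: (41<<18) | (43<<12) | (57<<6) | 46
      = 0xA40000 | 0x02B000 | 0x000E40 | 0x00002E
      = 0xA6BE6E
Bytes: (v>>16)&0xFF=A6, (v>>8)&0xFF=BE, v&0xFF=6E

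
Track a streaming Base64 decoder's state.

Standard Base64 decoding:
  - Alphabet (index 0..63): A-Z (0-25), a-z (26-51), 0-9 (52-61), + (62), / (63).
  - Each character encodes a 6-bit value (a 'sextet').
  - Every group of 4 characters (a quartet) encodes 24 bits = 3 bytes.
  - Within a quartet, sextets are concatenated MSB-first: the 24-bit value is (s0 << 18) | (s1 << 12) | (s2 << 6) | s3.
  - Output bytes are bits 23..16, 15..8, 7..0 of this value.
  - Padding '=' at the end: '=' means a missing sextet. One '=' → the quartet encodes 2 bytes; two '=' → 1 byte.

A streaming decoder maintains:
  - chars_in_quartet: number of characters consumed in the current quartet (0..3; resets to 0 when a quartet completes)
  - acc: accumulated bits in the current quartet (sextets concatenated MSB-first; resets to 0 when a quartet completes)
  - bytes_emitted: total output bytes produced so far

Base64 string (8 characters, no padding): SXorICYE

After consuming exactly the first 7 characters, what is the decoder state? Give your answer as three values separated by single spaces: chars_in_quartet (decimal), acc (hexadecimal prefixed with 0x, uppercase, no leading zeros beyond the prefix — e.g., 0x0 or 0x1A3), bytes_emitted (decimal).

After char 0 ('S'=18): chars_in_quartet=1 acc=0x12 bytes_emitted=0
After char 1 ('X'=23): chars_in_quartet=2 acc=0x497 bytes_emitted=0
After char 2 ('o'=40): chars_in_quartet=3 acc=0x125E8 bytes_emitted=0
After char 3 ('r'=43): chars_in_quartet=4 acc=0x497A2B -> emit 49 7A 2B, reset; bytes_emitted=3
After char 4 ('I'=8): chars_in_quartet=1 acc=0x8 bytes_emitted=3
After char 5 ('C'=2): chars_in_quartet=2 acc=0x202 bytes_emitted=3
After char 6 ('Y'=24): chars_in_quartet=3 acc=0x8098 bytes_emitted=3

Answer: 3 0x8098 3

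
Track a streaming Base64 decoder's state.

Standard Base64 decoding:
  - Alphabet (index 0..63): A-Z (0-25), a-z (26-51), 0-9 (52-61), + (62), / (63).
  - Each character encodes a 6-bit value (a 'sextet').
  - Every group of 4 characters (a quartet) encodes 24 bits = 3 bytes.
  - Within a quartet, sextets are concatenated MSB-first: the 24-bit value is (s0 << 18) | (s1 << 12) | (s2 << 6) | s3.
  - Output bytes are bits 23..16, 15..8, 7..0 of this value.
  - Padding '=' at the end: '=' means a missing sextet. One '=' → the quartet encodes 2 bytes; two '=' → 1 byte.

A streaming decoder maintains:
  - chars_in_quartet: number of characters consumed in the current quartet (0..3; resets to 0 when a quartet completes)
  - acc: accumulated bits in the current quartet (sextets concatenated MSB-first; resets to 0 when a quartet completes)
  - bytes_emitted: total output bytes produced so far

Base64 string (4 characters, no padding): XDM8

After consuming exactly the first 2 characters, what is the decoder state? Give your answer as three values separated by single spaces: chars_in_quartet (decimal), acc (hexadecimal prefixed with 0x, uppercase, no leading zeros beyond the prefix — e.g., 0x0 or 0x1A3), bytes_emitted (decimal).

Answer: 2 0x5C3 0

Derivation:
After char 0 ('X'=23): chars_in_quartet=1 acc=0x17 bytes_emitted=0
After char 1 ('D'=3): chars_in_quartet=2 acc=0x5C3 bytes_emitted=0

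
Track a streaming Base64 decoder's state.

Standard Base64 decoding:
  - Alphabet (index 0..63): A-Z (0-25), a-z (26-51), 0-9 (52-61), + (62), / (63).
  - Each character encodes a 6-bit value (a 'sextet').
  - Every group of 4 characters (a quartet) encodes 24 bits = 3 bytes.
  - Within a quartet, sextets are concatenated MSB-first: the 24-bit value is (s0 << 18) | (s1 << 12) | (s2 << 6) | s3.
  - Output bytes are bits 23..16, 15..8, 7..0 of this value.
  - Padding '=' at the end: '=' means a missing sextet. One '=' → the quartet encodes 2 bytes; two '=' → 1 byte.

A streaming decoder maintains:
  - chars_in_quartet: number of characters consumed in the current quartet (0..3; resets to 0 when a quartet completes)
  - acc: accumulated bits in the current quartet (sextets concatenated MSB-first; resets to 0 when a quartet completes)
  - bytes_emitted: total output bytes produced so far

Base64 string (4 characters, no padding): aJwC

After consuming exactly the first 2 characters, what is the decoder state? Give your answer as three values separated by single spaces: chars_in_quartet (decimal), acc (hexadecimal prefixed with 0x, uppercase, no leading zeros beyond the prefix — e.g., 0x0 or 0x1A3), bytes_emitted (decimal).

After char 0 ('a'=26): chars_in_quartet=1 acc=0x1A bytes_emitted=0
After char 1 ('J'=9): chars_in_quartet=2 acc=0x689 bytes_emitted=0

Answer: 2 0x689 0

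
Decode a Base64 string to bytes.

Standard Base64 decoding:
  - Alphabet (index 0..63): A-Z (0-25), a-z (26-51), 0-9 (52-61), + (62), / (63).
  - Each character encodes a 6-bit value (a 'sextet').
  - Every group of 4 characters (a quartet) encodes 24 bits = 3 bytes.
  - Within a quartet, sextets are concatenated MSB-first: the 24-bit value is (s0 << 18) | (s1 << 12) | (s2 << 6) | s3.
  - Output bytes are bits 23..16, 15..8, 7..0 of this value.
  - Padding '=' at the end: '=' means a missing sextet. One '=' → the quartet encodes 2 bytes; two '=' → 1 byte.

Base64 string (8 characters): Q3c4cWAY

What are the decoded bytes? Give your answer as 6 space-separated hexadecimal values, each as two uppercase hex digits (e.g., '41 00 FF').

Answer: 43 77 38 71 60 18

Derivation:
After char 0 ('Q'=16): chars_in_quartet=1 acc=0x10 bytes_emitted=0
After char 1 ('3'=55): chars_in_quartet=2 acc=0x437 bytes_emitted=0
After char 2 ('c'=28): chars_in_quartet=3 acc=0x10DDC bytes_emitted=0
After char 3 ('4'=56): chars_in_quartet=4 acc=0x437738 -> emit 43 77 38, reset; bytes_emitted=3
After char 4 ('c'=28): chars_in_quartet=1 acc=0x1C bytes_emitted=3
After char 5 ('W'=22): chars_in_quartet=2 acc=0x716 bytes_emitted=3
After char 6 ('A'=0): chars_in_quartet=3 acc=0x1C580 bytes_emitted=3
After char 7 ('Y'=24): chars_in_quartet=4 acc=0x716018 -> emit 71 60 18, reset; bytes_emitted=6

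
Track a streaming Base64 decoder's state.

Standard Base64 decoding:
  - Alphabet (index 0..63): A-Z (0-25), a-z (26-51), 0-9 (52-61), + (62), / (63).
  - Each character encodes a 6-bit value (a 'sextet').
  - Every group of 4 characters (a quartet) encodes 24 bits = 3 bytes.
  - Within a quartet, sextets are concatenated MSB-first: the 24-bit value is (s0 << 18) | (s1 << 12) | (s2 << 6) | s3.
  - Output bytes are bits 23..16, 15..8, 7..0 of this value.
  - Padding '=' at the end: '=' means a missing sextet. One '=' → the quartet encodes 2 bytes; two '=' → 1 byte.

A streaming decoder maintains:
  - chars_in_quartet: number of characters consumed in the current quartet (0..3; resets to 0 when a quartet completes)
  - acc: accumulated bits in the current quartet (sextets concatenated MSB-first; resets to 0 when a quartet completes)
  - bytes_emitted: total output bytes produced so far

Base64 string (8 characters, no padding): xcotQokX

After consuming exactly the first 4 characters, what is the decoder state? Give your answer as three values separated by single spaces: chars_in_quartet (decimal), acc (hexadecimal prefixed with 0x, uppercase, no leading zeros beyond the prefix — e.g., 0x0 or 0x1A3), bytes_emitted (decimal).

After char 0 ('x'=49): chars_in_quartet=1 acc=0x31 bytes_emitted=0
After char 1 ('c'=28): chars_in_quartet=2 acc=0xC5C bytes_emitted=0
After char 2 ('o'=40): chars_in_quartet=3 acc=0x31728 bytes_emitted=0
After char 3 ('t'=45): chars_in_quartet=4 acc=0xC5CA2D -> emit C5 CA 2D, reset; bytes_emitted=3

Answer: 0 0x0 3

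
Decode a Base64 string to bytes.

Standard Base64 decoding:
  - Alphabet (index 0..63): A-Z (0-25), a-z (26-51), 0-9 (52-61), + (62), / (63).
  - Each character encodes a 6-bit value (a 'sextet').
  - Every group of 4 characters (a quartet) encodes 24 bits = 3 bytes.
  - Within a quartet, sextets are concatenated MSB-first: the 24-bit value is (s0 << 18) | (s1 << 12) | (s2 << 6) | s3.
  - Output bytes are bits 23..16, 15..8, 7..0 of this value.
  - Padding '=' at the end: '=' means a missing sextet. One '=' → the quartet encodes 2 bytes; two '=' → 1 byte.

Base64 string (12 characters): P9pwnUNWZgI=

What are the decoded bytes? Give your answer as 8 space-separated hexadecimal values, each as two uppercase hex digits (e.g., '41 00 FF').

Answer: 3F DA 70 9D 43 56 66 02

Derivation:
After char 0 ('P'=15): chars_in_quartet=1 acc=0xF bytes_emitted=0
After char 1 ('9'=61): chars_in_quartet=2 acc=0x3FD bytes_emitted=0
After char 2 ('p'=41): chars_in_quartet=3 acc=0xFF69 bytes_emitted=0
After char 3 ('w'=48): chars_in_quartet=4 acc=0x3FDA70 -> emit 3F DA 70, reset; bytes_emitted=3
After char 4 ('n'=39): chars_in_quartet=1 acc=0x27 bytes_emitted=3
After char 5 ('U'=20): chars_in_quartet=2 acc=0x9D4 bytes_emitted=3
After char 6 ('N'=13): chars_in_quartet=3 acc=0x2750D bytes_emitted=3
After char 7 ('W'=22): chars_in_quartet=4 acc=0x9D4356 -> emit 9D 43 56, reset; bytes_emitted=6
After char 8 ('Z'=25): chars_in_quartet=1 acc=0x19 bytes_emitted=6
After char 9 ('g'=32): chars_in_quartet=2 acc=0x660 bytes_emitted=6
After char 10 ('I'=8): chars_in_quartet=3 acc=0x19808 bytes_emitted=6
Padding '=': partial quartet acc=0x19808 -> emit 66 02; bytes_emitted=8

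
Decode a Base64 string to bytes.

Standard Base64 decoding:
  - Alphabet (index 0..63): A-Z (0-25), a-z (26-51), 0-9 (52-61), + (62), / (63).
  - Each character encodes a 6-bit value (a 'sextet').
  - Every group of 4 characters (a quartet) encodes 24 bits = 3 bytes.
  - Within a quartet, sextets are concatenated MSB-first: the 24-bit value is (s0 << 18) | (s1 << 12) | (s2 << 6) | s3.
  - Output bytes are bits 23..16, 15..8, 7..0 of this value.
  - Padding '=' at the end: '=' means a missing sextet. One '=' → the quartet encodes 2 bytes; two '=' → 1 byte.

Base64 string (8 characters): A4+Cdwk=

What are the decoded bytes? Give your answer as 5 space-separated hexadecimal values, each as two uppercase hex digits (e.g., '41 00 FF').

Answer: 03 8F 82 77 09

Derivation:
After char 0 ('A'=0): chars_in_quartet=1 acc=0x0 bytes_emitted=0
After char 1 ('4'=56): chars_in_quartet=2 acc=0x38 bytes_emitted=0
After char 2 ('+'=62): chars_in_quartet=3 acc=0xE3E bytes_emitted=0
After char 3 ('C'=2): chars_in_quartet=4 acc=0x38F82 -> emit 03 8F 82, reset; bytes_emitted=3
After char 4 ('d'=29): chars_in_quartet=1 acc=0x1D bytes_emitted=3
After char 5 ('w'=48): chars_in_quartet=2 acc=0x770 bytes_emitted=3
After char 6 ('k'=36): chars_in_quartet=3 acc=0x1DC24 bytes_emitted=3
Padding '=': partial quartet acc=0x1DC24 -> emit 77 09; bytes_emitted=5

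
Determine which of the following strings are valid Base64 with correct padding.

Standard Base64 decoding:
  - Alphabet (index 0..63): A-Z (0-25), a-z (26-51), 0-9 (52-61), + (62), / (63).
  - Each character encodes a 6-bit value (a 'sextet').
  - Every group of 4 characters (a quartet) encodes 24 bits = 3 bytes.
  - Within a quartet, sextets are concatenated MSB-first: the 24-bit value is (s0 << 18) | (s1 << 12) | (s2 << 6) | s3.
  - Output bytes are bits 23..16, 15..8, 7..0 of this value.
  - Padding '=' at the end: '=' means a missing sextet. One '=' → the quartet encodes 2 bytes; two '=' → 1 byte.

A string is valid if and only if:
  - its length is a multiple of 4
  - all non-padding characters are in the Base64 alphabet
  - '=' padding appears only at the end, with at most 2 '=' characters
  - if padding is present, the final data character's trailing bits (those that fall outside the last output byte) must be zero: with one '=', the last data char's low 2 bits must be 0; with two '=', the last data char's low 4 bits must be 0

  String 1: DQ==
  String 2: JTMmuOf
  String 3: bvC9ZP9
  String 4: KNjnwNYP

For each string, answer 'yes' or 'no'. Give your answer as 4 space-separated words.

String 1: 'DQ==' → valid
String 2: 'JTMmuOf' → invalid (len=7 not mult of 4)
String 3: 'bvC9ZP9' → invalid (len=7 not mult of 4)
String 4: 'KNjnwNYP' → valid

Answer: yes no no yes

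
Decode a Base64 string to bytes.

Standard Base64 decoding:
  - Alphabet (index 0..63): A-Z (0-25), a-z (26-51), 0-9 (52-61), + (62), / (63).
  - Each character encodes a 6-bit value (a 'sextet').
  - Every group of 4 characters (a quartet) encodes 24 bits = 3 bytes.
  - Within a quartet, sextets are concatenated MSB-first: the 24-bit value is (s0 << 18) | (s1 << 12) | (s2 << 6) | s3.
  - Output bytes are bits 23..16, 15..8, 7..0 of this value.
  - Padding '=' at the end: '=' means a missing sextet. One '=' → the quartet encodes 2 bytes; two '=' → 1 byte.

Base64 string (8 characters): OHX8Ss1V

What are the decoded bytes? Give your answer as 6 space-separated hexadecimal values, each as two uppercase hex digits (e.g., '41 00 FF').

Answer: 38 75 FC 4A CD 55

Derivation:
After char 0 ('O'=14): chars_in_quartet=1 acc=0xE bytes_emitted=0
After char 1 ('H'=7): chars_in_quartet=2 acc=0x387 bytes_emitted=0
After char 2 ('X'=23): chars_in_quartet=3 acc=0xE1D7 bytes_emitted=0
After char 3 ('8'=60): chars_in_quartet=4 acc=0x3875FC -> emit 38 75 FC, reset; bytes_emitted=3
After char 4 ('S'=18): chars_in_quartet=1 acc=0x12 bytes_emitted=3
After char 5 ('s'=44): chars_in_quartet=2 acc=0x4AC bytes_emitted=3
After char 6 ('1'=53): chars_in_quartet=3 acc=0x12B35 bytes_emitted=3
After char 7 ('V'=21): chars_in_quartet=4 acc=0x4ACD55 -> emit 4A CD 55, reset; bytes_emitted=6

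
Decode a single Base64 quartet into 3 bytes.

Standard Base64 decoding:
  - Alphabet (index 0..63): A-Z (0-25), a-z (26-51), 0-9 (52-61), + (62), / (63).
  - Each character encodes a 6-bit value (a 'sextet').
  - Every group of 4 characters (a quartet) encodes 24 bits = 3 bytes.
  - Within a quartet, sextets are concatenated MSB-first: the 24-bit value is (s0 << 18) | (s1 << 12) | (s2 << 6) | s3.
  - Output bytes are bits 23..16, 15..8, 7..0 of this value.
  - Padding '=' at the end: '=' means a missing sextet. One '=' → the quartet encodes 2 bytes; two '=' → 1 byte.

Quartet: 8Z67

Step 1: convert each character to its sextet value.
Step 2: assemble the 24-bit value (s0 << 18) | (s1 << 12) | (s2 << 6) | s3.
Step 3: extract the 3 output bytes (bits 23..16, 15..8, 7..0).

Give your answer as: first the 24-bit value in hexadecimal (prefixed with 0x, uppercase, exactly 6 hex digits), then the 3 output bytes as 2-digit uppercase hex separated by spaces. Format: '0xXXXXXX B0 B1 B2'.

Answer: 0xF19EBB F1 9E BB

Derivation:
Sextets: 8=60, Z=25, 6=58, 7=59
24-bit: (60<<18) | (25<<12) | (58<<6) | 59
      = 0xF00000 | 0x019000 | 0x000E80 | 0x00003B
      = 0xF19EBB
Bytes: (v>>16)&0xFF=F1, (v>>8)&0xFF=9E, v&0xFF=BB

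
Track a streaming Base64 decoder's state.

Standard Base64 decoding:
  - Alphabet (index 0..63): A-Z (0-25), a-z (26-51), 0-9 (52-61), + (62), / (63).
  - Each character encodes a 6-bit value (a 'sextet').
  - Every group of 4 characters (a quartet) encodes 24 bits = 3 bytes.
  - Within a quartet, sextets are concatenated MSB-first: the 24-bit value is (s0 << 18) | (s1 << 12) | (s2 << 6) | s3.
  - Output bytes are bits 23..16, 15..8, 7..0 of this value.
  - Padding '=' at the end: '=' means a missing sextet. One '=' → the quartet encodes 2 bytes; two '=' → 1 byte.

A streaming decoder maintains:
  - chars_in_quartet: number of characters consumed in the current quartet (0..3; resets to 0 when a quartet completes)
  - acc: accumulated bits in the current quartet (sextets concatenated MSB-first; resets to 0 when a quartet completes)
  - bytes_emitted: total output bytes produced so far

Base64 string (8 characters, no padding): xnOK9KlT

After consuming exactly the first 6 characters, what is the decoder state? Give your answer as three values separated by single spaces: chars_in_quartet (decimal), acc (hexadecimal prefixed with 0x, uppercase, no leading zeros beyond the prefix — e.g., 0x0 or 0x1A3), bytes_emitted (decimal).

After char 0 ('x'=49): chars_in_quartet=1 acc=0x31 bytes_emitted=0
After char 1 ('n'=39): chars_in_quartet=2 acc=0xC67 bytes_emitted=0
After char 2 ('O'=14): chars_in_quartet=3 acc=0x319CE bytes_emitted=0
After char 3 ('K'=10): chars_in_quartet=4 acc=0xC6738A -> emit C6 73 8A, reset; bytes_emitted=3
After char 4 ('9'=61): chars_in_quartet=1 acc=0x3D bytes_emitted=3
After char 5 ('K'=10): chars_in_quartet=2 acc=0xF4A bytes_emitted=3

Answer: 2 0xF4A 3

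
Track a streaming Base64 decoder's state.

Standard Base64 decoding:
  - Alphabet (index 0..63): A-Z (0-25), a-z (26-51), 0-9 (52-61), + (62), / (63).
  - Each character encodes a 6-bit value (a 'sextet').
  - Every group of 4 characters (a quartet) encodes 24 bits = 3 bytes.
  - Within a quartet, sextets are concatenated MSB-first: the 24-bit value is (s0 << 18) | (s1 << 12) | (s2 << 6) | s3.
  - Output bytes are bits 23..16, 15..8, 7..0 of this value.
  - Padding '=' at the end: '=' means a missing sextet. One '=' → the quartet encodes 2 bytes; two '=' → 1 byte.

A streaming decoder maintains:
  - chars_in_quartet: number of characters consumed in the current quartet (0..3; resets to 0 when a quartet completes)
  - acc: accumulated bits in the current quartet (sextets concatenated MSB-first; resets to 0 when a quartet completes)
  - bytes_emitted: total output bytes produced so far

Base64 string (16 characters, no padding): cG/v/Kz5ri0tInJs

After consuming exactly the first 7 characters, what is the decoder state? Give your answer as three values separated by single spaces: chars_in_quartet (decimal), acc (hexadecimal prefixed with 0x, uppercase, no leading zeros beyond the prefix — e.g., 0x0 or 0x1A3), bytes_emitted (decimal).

Answer: 3 0x3F2B3 3

Derivation:
After char 0 ('c'=28): chars_in_quartet=1 acc=0x1C bytes_emitted=0
After char 1 ('G'=6): chars_in_quartet=2 acc=0x706 bytes_emitted=0
After char 2 ('/'=63): chars_in_quartet=3 acc=0x1C1BF bytes_emitted=0
After char 3 ('v'=47): chars_in_quartet=4 acc=0x706FEF -> emit 70 6F EF, reset; bytes_emitted=3
After char 4 ('/'=63): chars_in_quartet=1 acc=0x3F bytes_emitted=3
After char 5 ('K'=10): chars_in_quartet=2 acc=0xFCA bytes_emitted=3
After char 6 ('z'=51): chars_in_quartet=3 acc=0x3F2B3 bytes_emitted=3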